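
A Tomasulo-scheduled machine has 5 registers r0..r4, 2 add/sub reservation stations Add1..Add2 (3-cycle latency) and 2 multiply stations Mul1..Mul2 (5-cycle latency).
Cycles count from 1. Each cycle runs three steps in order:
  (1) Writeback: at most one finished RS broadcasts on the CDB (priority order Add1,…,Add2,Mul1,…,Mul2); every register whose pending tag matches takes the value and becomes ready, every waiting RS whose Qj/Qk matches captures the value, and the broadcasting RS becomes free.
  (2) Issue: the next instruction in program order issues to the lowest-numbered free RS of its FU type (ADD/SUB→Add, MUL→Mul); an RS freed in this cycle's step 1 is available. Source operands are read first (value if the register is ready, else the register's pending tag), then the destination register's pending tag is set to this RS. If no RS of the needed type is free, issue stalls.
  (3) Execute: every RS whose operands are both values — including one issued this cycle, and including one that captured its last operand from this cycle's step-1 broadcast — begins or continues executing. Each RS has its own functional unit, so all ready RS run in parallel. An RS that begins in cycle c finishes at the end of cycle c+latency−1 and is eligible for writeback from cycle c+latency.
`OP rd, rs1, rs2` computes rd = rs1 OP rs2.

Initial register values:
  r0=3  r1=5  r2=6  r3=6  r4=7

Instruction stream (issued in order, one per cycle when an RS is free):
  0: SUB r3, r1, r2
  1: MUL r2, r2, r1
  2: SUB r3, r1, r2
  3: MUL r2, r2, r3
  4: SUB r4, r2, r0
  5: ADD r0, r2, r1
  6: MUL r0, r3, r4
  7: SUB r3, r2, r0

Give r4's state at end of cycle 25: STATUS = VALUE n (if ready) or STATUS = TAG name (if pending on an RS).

STATUS = VALUE -753

  c1: issue SUB r3<-Add1  regs: r0:3,r1:5,r2:6,r3:Add1,r4:7
  c2: issue MUL r2<-Mul1  regs: r0:3,r1:5,r2:Mul1,r3:Add1,r4:7
  c3: issue SUB r3<-Add2  regs: r0:3,r1:5,r2:Mul1,r3:Add2,r4:7
  c4: CDB Add1=-1; issue MUL r2<-Mul2  regs: r0:3,r1:5,r2:Mul2,r3:Add2,r4:7
  c5: issue SUB r4<-Add1  regs: r0:3,r1:5,r2:Mul2,r3:Add2,r4:Add1
  c6: stall  regs: r0:3,r1:5,r2:Mul2,r3:Add2,r4:Add1
  c7: CDB Mul1=30; stall  regs: r0:3,r1:5,r2:Mul2,r3:Add2,r4:Add1
  c8: stall  regs: r0:3,r1:5,r2:Mul2,r3:Add2,r4:Add1
  c9: stall  regs: r0:3,r1:5,r2:Mul2,r3:Add2,r4:Add1
  c10: CDB Add2=-25; issue ADD r0<-Add2  regs: r0:Add2,r1:5,r2:Mul2,r3:-25,r4:Add1
  c11: issue MUL r0<-Mul1  regs: r0:Mul1,r1:5,r2:Mul2,r3:-25,r4:Add1
  c12: stall  regs: r0:Mul1,r1:5,r2:Mul2,r3:-25,r4:Add1
  c13: stall  regs: r0:Mul1,r1:5,r2:Mul2,r3:-25,r4:Add1
  c14: stall  regs: r0:Mul1,r1:5,r2:Mul2,r3:-25,r4:Add1
  c15: CDB Mul2=-750; stall  regs: r0:Mul1,r1:5,r2:-750,r3:-25,r4:Add1
  c16: stall  regs: r0:Mul1,r1:5,r2:-750,r3:-25,r4:Add1
  c17: stall  regs: r0:Mul1,r1:5,r2:-750,r3:-25,r4:Add1
  c18: CDB Add1=-753; issue SUB r3<-Add1  regs: r0:Mul1,r1:5,r2:-750,r3:Add1,r4:-753
  c19: CDB Add2=-745  regs: r0:Mul1,r1:5,r2:-750,r3:Add1,r4:-753
  c20: -  regs: r0:Mul1,r1:5,r2:-750,r3:Add1,r4:-753
  c21: -  regs: r0:Mul1,r1:5,r2:-750,r3:Add1,r4:-753
  c22: -  regs: r0:Mul1,r1:5,r2:-750,r3:Add1,r4:-753
  c23: CDB Mul1=18825  regs: r0:18825,r1:5,r2:-750,r3:Add1,r4:-753
  c24: -  regs: r0:18825,r1:5,r2:-750,r3:Add1,r4:-753
  c25: -  regs: r0:18825,r1:5,r2:-750,r3:Add1,r4:-753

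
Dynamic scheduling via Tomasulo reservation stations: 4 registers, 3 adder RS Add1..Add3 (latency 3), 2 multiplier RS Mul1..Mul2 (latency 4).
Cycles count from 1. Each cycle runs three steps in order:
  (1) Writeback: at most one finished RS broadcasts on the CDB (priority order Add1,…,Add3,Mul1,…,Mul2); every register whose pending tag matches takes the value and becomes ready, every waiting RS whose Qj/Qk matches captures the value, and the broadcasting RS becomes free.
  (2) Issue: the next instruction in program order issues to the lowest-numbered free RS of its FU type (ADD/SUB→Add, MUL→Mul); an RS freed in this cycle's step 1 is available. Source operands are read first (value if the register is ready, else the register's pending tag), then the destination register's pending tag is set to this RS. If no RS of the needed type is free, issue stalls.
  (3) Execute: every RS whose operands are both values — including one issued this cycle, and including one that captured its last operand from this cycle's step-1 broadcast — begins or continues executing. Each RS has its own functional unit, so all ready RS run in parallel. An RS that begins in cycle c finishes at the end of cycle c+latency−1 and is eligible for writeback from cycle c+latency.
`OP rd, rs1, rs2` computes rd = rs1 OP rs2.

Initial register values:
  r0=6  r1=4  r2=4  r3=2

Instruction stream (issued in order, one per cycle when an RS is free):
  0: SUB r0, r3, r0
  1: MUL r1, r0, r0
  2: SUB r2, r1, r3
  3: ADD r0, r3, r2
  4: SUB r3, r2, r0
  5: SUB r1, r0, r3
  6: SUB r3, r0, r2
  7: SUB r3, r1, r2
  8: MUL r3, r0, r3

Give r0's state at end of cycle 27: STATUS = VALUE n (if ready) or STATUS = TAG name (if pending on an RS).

cycle 1: issue SUB r0<-Add1 // r0:Add1,r1:4,r2:4,r3:2
cycle 2: issue MUL r1<-Mul1 // r0:Add1,r1:Mul1,r2:4,r3:2
cycle 3: issue SUB r2<-Add2 // r0:Add1,r1:Mul1,r2:Add2,r3:2
cycle 4: CDB Add1=-4; issue ADD r0<-Add1 // r0:Add1,r1:Mul1,r2:Add2,r3:2
cycle 5: issue SUB r3<-Add3 // r0:Add1,r1:Mul1,r2:Add2,r3:Add3
cycle 6: stall // r0:Add1,r1:Mul1,r2:Add2,r3:Add3
cycle 7: stall // r0:Add1,r1:Mul1,r2:Add2,r3:Add3
cycle 8: CDB Mul1=16; stall // r0:Add1,r1:16,r2:Add2,r3:Add3
cycle 9: stall // r0:Add1,r1:16,r2:Add2,r3:Add3
cycle 10: stall // r0:Add1,r1:16,r2:Add2,r3:Add3
cycle 11: CDB Add2=14; issue SUB r1<-Add2 // r0:Add1,r1:Add2,r2:14,r3:Add3
cycle 12: stall // r0:Add1,r1:Add2,r2:14,r3:Add3
cycle 13: stall // r0:Add1,r1:Add2,r2:14,r3:Add3
cycle 14: CDB Add1=16; issue SUB r3<-Add1 // r0:16,r1:Add2,r2:14,r3:Add1
cycle 15: stall // r0:16,r1:Add2,r2:14,r3:Add1
cycle 16: stall // r0:16,r1:Add2,r2:14,r3:Add1
cycle 17: CDB Add1=2; issue SUB r3<-Add1 // r0:16,r1:Add2,r2:14,r3:Add1
cycle 18: CDB Add3=-2; issue MUL r3<-Mul1 // r0:16,r1:Add2,r2:14,r3:Mul1
cycle 19: - // r0:16,r1:Add2,r2:14,r3:Mul1
cycle 20: - // r0:16,r1:Add2,r2:14,r3:Mul1
cycle 21: CDB Add2=18 // r0:16,r1:18,r2:14,r3:Mul1
cycle 22: - // r0:16,r1:18,r2:14,r3:Mul1
cycle 23: - // r0:16,r1:18,r2:14,r3:Mul1
cycle 24: CDB Add1=4 // r0:16,r1:18,r2:14,r3:Mul1
cycle 25: - // r0:16,r1:18,r2:14,r3:Mul1
cycle 26: - // r0:16,r1:18,r2:14,r3:Mul1
cycle 27: - // r0:16,r1:18,r2:14,r3:Mul1

STATUS = VALUE 16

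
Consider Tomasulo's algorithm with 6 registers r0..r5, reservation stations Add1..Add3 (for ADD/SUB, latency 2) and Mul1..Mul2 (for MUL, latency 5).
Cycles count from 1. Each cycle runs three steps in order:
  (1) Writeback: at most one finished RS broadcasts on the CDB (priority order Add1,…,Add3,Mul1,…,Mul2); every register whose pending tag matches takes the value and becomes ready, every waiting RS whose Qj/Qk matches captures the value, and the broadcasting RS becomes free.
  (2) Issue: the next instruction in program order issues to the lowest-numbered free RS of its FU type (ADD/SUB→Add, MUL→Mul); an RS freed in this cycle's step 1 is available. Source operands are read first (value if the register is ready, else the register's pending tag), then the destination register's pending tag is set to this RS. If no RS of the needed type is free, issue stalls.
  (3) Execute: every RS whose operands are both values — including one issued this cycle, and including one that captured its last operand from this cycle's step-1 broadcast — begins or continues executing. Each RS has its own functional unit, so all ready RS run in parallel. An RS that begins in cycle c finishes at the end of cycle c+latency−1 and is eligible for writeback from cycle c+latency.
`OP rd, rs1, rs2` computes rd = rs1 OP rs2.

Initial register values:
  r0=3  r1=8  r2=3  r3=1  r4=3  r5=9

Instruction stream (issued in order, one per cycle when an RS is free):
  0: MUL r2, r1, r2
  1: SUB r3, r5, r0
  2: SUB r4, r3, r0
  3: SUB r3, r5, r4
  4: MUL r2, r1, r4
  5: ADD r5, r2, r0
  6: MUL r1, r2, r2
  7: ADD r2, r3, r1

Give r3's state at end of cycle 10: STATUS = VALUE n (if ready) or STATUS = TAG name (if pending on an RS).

STATUS = VALUE 6

cycle 1: issue MUL r2<-Mul1 // r0:3,r1:8,r2:Mul1,r3:1,r4:3,r5:9
cycle 2: issue SUB r3<-Add1 // r0:3,r1:8,r2:Mul1,r3:Add1,r4:3,r5:9
cycle 3: issue SUB r4<-Add2 // r0:3,r1:8,r2:Mul1,r3:Add1,r4:Add2,r5:9
cycle 4: CDB Add1=6; issue SUB r3<-Add1 // r0:3,r1:8,r2:Mul1,r3:Add1,r4:Add2,r5:9
cycle 5: issue MUL r2<-Mul2 // r0:3,r1:8,r2:Mul2,r3:Add1,r4:Add2,r5:9
cycle 6: CDB Add2=3; issue ADD r5<-Add2 // r0:3,r1:8,r2:Mul2,r3:Add1,r4:3,r5:Add2
cycle 7: CDB Mul1=24; issue MUL r1<-Mul1 // r0:3,r1:Mul1,r2:Mul2,r3:Add1,r4:3,r5:Add2
cycle 8: CDB Add1=6; issue ADD r2<-Add1 // r0:3,r1:Mul1,r2:Add1,r3:6,r4:3,r5:Add2
cycle 9: - // r0:3,r1:Mul1,r2:Add1,r3:6,r4:3,r5:Add2
cycle 10: - // r0:3,r1:Mul1,r2:Add1,r3:6,r4:3,r5:Add2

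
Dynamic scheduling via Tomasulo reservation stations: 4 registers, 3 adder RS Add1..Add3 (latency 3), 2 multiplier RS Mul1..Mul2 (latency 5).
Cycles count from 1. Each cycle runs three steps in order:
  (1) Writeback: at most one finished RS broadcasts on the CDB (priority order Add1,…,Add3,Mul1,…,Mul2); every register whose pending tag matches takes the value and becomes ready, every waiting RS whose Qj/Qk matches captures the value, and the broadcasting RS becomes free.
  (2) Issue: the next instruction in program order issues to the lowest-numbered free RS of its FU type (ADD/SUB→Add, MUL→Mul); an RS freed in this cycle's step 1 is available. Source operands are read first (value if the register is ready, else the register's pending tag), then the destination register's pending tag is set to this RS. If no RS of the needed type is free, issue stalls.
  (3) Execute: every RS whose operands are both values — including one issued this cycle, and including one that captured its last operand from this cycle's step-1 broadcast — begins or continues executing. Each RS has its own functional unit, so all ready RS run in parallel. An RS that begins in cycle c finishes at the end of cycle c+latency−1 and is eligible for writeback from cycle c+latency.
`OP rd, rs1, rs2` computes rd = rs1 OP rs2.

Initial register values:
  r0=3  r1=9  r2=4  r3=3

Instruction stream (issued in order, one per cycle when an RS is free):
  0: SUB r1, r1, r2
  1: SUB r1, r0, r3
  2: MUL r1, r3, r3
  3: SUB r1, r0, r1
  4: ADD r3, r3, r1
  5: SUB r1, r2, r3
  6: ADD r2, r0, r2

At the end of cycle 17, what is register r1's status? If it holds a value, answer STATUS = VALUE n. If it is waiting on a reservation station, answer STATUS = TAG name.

STATUS = TAG Add3

cycle 1: issue SUB r1<-Add1 // r0:3,r1:Add1,r2:4,r3:3
cycle 2: issue SUB r1<-Add2 // r0:3,r1:Add2,r2:4,r3:3
cycle 3: issue MUL r1<-Mul1 // r0:3,r1:Mul1,r2:4,r3:3
cycle 4: CDB Add1=5; issue SUB r1<-Add1 // r0:3,r1:Add1,r2:4,r3:3
cycle 5: CDB Add2=0; issue ADD r3<-Add2 // r0:3,r1:Add1,r2:4,r3:Add2
cycle 6: issue SUB r1<-Add3 // r0:3,r1:Add3,r2:4,r3:Add2
cycle 7: stall // r0:3,r1:Add3,r2:4,r3:Add2
cycle 8: CDB Mul1=9; stall // r0:3,r1:Add3,r2:4,r3:Add2
cycle 9: stall // r0:3,r1:Add3,r2:4,r3:Add2
cycle 10: stall // r0:3,r1:Add3,r2:4,r3:Add2
cycle 11: CDB Add1=-6; issue ADD r2<-Add1 // r0:3,r1:Add3,r2:Add1,r3:Add2
cycle 12: - // r0:3,r1:Add3,r2:Add1,r3:Add2
cycle 13: - // r0:3,r1:Add3,r2:Add1,r3:Add2
cycle 14: CDB Add1=7 // r0:3,r1:Add3,r2:7,r3:Add2
cycle 15: CDB Add2=-3 // r0:3,r1:Add3,r2:7,r3:-3
cycle 16: - // r0:3,r1:Add3,r2:7,r3:-3
cycle 17: - // r0:3,r1:Add3,r2:7,r3:-3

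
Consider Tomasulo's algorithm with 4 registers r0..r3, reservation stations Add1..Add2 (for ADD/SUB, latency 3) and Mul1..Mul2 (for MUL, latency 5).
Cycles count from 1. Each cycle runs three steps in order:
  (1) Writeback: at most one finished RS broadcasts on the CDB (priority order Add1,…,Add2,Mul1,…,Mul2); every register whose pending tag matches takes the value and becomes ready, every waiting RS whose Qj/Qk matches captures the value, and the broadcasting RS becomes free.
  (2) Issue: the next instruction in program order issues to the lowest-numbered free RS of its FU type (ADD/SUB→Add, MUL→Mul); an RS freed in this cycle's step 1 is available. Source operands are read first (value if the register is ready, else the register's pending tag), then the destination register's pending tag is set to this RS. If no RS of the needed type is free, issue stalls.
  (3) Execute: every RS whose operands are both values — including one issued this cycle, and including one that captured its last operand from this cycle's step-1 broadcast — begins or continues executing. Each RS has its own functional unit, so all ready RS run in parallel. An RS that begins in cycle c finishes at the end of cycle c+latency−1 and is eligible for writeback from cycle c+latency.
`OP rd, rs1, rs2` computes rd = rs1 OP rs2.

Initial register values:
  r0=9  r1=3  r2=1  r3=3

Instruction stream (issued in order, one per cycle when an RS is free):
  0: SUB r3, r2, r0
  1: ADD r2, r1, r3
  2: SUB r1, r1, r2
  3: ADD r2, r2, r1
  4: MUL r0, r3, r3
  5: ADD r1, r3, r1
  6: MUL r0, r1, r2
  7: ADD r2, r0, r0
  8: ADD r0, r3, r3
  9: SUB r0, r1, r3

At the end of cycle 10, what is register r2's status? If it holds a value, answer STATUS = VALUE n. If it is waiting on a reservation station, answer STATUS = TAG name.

STATUS = TAG Add2

c1: issue SUB r3<-Add1 | r0:9,r1:3,r2:1,r3:Add1
c2: issue ADD r2<-Add2 | r0:9,r1:3,r2:Add2,r3:Add1
c3: stall | r0:9,r1:3,r2:Add2,r3:Add1
c4: CDB Add1=-8; issue SUB r1<-Add1 | r0:9,r1:Add1,r2:Add2,r3:-8
c5: stall | r0:9,r1:Add1,r2:Add2,r3:-8
c6: stall | r0:9,r1:Add1,r2:Add2,r3:-8
c7: CDB Add2=-5; issue ADD r2<-Add2 | r0:9,r1:Add1,r2:Add2,r3:-8
c8: issue MUL r0<-Mul1 | r0:Mul1,r1:Add1,r2:Add2,r3:-8
c9: stall | r0:Mul1,r1:Add1,r2:Add2,r3:-8
c10: CDB Add1=8; issue ADD r1<-Add1 | r0:Mul1,r1:Add1,r2:Add2,r3:-8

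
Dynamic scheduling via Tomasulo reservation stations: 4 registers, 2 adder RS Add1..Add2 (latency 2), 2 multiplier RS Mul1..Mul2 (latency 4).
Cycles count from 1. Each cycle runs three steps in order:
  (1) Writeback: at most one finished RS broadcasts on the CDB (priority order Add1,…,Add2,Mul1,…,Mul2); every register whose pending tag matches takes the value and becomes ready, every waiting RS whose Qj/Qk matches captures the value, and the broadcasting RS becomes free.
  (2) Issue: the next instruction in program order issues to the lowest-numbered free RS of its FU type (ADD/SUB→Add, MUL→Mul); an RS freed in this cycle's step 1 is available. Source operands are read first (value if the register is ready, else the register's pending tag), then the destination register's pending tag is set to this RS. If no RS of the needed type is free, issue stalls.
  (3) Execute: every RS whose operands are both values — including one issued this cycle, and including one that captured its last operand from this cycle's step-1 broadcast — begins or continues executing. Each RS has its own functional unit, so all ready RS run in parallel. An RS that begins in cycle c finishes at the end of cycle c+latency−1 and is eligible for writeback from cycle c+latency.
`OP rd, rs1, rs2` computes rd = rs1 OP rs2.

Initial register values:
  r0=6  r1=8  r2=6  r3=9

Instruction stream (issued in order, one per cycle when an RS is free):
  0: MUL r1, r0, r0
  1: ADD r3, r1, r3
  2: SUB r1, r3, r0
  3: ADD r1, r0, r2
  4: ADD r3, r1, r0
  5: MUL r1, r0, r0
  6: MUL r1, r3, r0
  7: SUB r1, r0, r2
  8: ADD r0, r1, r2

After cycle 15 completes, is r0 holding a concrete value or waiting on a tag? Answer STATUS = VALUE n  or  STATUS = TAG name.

STATUS = TAG Add2

c1: issue MUL r1<-Mul1 | r0:6,r1:Mul1,r2:6,r3:9
c2: issue ADD r3<-Add1 | r0:6,r1:Mul1,r2:6,r3:Add1
c3: issue SUB r1<-Add2 | r0:6,r1:Add2,r2:6,r3:Add1
c4: stall | r0:6,r1:Add2,r2:6,r3:Add1
c5: CDB Mul1=36; stall | r0:6,r1:Add2,r2:6,r3:Add1
c6: stall | r0:6,r1:Add2,r2:6,r3:Add1
c7: CDB Add1=45; issue ADD r1<-Add1 | r0:6,r1:Add1,r2:6,r3:45
c8: stall | r0:6,r1:Add1,r2:6,r3:45
c9: CDB Add1=12; issue ADD r3<-Add1 | r0:6,r1:12,r2:6,r3:Add1
c10: CDB Add2=39; issue MUL r1<-Mul1 | r0:6,r1:Mul1,r2:6,r3:Add1
c11: CDB Add1=18; issue MUL r1<-Mul2 | r0:6,r1:Mul2,r2:6,r3:18
c12: issue SUB r1<-Add1 | r0:6,r1:Add1,r2:6,r3:18
c13: issue ADD r0<-Add2 | r0:Add2,r1:Add1,r2:6,r3:18
c14: CDB Add1=0 | r0:Add2,r1:0,r2:6,r3:18
c15: CDB Mul1=36 | r0:Add2,r1:0,r2:6,r3:18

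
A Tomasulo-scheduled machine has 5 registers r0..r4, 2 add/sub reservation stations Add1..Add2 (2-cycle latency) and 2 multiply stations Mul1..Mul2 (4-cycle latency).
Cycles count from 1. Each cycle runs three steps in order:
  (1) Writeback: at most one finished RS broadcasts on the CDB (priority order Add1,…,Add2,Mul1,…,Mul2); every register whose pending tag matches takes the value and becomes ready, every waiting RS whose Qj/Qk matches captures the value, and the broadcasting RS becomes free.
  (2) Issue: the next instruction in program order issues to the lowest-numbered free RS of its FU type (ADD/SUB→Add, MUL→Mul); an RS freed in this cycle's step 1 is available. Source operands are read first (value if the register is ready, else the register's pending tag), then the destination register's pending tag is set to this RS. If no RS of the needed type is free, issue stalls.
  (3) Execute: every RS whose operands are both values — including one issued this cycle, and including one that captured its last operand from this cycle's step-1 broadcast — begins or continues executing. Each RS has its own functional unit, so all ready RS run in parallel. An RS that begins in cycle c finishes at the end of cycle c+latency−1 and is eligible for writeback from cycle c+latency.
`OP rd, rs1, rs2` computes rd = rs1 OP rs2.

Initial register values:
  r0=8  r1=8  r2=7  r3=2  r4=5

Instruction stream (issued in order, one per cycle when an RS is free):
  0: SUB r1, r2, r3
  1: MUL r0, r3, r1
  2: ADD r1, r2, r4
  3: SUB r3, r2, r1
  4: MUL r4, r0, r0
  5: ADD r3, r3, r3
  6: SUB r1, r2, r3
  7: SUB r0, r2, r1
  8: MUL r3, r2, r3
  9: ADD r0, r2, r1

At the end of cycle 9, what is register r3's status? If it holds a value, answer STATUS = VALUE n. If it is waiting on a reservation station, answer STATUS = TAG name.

STATUS = VALUE -10

  c1: issue SUB r1<-Add1  regs: r0:8,r1:Add1,r2:7,r3:2,r4:5
  c2: issue MUL r0<-Mul1  regs: r0:Mul1,r1:Add1,r2:7,r3:2,r4:5
  c3: CDB Add1=5; issue ADD r1<-Add1  regs: r0:Mul1,r1:Add1,r2:7,r3:2,r4:5
  c4: issue SUB r3<-Add2  regs: r0:Mul1,r1:Add1,r2:7,r3:Add2,r4:5
  c5: CDB Add1=12; issue MUL r4<-Mul2  regs: r0:Mul1,r1:12,r2:7,r3:Add2,r4:Mul2
  c6: issue ADD r3<-Add1  regs: r0:Mul1,r1:12,r2:7,r3:Add1,r4:Mul2
  c7: CDB Add2=-5; issue SUB r1<-Add2  regs: r0:Mul1,r1:Add2,r2:7,r3:Add1,r4:Mul2
  c8: CDB Mul1=10; stall  regs: r0:10,r1:Add2,r2:7,r3:Add1,r4:Mul2
  c9: CDB Add1=-10; issue SUB r0<-Add1  regs: r0:Add1,r1:Add2,r2:7,r3:-10,r4:Mul2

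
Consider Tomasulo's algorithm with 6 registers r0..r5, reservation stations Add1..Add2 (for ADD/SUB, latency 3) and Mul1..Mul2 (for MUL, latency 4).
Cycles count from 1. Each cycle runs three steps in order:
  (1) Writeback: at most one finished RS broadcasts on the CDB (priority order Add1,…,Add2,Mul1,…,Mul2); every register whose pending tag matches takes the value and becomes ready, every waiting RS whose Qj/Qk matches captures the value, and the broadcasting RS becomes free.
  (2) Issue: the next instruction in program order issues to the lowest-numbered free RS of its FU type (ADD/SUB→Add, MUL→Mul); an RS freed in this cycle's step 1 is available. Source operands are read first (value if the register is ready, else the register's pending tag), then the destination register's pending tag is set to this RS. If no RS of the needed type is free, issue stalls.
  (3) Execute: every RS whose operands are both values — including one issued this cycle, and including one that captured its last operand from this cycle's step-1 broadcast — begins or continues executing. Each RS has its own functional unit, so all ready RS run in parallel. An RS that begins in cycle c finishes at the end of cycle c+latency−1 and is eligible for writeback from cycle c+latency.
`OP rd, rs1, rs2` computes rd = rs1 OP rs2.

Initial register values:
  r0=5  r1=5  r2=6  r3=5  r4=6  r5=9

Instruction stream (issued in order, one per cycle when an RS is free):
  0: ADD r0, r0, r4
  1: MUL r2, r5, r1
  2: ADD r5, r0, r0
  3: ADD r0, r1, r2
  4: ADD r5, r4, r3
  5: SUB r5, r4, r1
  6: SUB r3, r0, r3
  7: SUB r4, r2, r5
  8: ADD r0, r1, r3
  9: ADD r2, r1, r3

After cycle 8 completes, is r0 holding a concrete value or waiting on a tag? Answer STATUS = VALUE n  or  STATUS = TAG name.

STATUS = TAG Add1

cycle 1: issue ADD r0<-Add1 // r0:Add1,r1:5,r2:6,r3:5,r4:6,r5:9
cycle 2: issue MUL r2<-Mul1 // r0:Add1,r1:5,r2:Mul1,r3:5,r4:6,r5:9
cycle 3: issue ADD r5<-Add2 // r0:Add1,r1:5,r2:Mul1,r3:5,r4:6,r5:Add2
cycle 4: CDB Add1=11; issue ADD r0<-Add1 // r0:Add1,r1:5,r2:Mul1,r3:5,r4:6,r5:Add2
cycle 5: stall // r0:Add1,r1:5,r2:Mul1,r3:5,r4:6,r5:Add2
cycle 6: CDB Mul1=45; stall // r0:Add1,r1:5,r2:45,r3:5,r4:6,r5:Add2
cycle 7: CDB Add2=22; issue ADD r5<-Add2 // r0:Add1,r1:5,r2:45,r3:5,r4:6,r5:Add2
cycle 8: stall // r0:Add1,r1:5,r2:45,r3:5,r4:6,r5:Add2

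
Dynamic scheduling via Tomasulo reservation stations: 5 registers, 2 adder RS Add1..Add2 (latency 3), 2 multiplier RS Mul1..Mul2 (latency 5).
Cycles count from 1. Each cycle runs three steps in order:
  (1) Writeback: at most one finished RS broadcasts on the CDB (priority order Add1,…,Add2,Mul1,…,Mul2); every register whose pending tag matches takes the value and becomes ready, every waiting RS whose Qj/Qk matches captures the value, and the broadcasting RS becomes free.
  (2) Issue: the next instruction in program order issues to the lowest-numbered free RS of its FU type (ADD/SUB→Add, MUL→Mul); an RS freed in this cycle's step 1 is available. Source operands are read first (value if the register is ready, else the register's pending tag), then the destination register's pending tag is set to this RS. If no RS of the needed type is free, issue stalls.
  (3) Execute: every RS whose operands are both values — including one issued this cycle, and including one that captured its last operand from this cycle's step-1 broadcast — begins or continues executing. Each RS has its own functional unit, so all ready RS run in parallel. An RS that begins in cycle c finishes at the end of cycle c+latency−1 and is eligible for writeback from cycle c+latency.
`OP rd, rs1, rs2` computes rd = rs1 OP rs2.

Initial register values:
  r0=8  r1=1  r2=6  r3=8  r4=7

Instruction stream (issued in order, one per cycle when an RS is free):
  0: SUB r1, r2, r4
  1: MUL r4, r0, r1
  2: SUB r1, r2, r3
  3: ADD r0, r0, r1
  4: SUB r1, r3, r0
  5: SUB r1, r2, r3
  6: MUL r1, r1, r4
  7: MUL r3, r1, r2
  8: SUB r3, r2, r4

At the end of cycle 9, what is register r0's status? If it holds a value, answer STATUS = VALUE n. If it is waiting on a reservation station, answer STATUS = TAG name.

STATUS = VALUE 6

c1: issue SUB r1<-Add1 | r0:8,r1:Add1,r2:6,r3:8,r4:7
c2: issue MUL r4<-Mul1 | r0:8,r1:Add1,r2:6,r3:8,r4:Mul1
c3: issue SUB r1<-Add2 | r0:8,r1:Add2,r2:6,r3:8,r4:Mul1
c4: CDB Add1=-1; issue ADD r0<-Add1 | r0:Add1,r1:Add2,r2:6,r3:8,r4:Mul1
c5: stall | r0:Add1,r1:Add2,r2:6,r3:8,r4:Mul1
c6: CDB Add2=-2; issue SUB r1<-Add2 | r0:Add1,r1:Add2,r2:6,r3:8,r4:Mul1
c7: stall | r0:Add1,r1:Add2,r2:6,r3:8,r4:Mul1
c8: stall | r0:Add1,r1:Add2,r2:6,r3:8,r4:Mul1
c9: CDB Add1=6; issue SUB r1<-Add1 | r0:6,r1:Add1,r2:6,r3:8,r4:Mul1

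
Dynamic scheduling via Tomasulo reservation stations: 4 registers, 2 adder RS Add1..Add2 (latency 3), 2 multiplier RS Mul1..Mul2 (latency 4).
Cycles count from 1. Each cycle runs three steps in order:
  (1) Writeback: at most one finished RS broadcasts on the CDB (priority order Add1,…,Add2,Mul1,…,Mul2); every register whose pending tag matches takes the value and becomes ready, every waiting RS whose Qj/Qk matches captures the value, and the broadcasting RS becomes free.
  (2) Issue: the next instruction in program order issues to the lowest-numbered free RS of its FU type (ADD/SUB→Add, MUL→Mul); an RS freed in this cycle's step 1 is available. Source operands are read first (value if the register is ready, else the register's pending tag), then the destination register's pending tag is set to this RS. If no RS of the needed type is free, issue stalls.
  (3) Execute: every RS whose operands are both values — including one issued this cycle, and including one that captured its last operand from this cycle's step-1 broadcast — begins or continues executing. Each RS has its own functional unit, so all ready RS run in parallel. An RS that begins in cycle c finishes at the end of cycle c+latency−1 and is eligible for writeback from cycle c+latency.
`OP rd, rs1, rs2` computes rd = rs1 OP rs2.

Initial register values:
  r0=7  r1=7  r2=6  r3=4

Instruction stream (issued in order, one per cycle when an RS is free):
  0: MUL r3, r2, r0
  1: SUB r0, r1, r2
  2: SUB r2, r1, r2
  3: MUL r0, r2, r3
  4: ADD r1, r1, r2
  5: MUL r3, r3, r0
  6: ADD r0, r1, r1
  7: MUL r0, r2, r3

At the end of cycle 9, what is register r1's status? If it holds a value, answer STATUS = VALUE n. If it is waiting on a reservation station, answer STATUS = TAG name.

c1: issue MUL r3<-Mul1 | r0:7,r1:7,r2:6,r3:Mul1
c2: issue SUB r0<-Add1 | r0:Add1,r1:7,r2:6,r3:Mul1
c3: issue SUB r2<-Add2 | r0:Add1,r1:7,r2:Add2,r3:Mul1
c4: issue MUL r0<-Mul2 | r0:Mul2,r1:7,r2:Add2,r3:Mul1
c5: CDB Add1=1; issue ADD r1<-Add1 | r0:Mul2,r1:Add1,r2:Add2,r3:Mul1
c6: CDB Add2=1; stall | r0:Mul2,r1:Add1,r2:1,r3:Mul1
c7: CDB Mul1=42; issue MUL r3<-Mul1 | r0:Mul2,r1:Add1,r2:1,r3:Mul1
c8: issue ADD r0<-Add2 | r0:Add2,r1:Add1,r2:1,r3:Mul1
c9: CDB Add1=8; stall | r0:Add2,r1:8,r2:1,r3:Mul1

STATUS = VALUE 8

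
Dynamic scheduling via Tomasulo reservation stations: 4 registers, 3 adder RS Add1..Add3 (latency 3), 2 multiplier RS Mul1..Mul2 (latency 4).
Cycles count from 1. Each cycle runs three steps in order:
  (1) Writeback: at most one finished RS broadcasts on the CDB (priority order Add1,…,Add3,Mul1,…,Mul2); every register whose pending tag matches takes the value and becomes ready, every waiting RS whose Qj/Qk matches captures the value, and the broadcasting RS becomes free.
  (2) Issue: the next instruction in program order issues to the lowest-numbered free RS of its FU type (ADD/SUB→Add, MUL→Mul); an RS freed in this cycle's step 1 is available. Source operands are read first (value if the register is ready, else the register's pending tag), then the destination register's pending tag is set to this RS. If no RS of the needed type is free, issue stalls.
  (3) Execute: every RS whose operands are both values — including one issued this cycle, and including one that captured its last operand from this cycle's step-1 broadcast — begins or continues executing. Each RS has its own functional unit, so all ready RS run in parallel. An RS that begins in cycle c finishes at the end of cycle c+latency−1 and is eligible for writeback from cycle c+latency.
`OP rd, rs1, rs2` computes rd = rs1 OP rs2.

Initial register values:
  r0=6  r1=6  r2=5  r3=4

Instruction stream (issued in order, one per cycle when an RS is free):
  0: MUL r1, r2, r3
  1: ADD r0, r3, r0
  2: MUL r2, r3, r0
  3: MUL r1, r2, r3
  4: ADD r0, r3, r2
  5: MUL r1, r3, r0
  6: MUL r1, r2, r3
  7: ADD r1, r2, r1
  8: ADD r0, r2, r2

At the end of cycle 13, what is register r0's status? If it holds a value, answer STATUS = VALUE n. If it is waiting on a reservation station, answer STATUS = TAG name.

STATUS = VALUE 44

cycle 1: issue MUL r1<-Mul1 // r0:6,r1:Mul1,r2:5,r3:4
cycle 2: issue ADD r0<-Add1 // r0:Add1,r1:Mul1,r2:5,r3:4
cycle 3: issue MUL r2<-Mul2 // r0:Add1,r1:Mul1,r2:Mul2,r3:4
cycle 4: stall // r0:Add1,r1:Mul1,r2:Mul2,r3:4
cycle 5: CDB Add1=10; stall // r0:10,r1:Mul1,r2:Mul2,r3:4
cycle 6: CDB Mul1=20; issue MUL r1<-Mul1 // r0:10,r1:Mul1,r2:Mul2,r3:4
cycle 7: issue ADD r0<-Add1 // r0:Add1,r1:Mul1,r2:Mul2,r3:4
cycle 8: stall // r0:Add1,r1:Mul1,r2:Mul2,r3:4
cycle 9: CDB Mul2=40; issue MUL r1<-Mul2 // r0:Add1,r1:Mul2,r2:40,r3:4
cycle 10: stall // r0:Add1,r1:Mul2,r2:40,r3:4
cycle 11: stall // r0:Add1,r1:Mul2,r2:40,r3:4
cycle 12: CDB Add1=44; stall // r0:44,r1:Mul2,r2:40,r3:4
cycle 13: CDB Mul1=160; issue MUL r1<-Mul1 // r0:44,r1:Mul1,r2:40,r3:4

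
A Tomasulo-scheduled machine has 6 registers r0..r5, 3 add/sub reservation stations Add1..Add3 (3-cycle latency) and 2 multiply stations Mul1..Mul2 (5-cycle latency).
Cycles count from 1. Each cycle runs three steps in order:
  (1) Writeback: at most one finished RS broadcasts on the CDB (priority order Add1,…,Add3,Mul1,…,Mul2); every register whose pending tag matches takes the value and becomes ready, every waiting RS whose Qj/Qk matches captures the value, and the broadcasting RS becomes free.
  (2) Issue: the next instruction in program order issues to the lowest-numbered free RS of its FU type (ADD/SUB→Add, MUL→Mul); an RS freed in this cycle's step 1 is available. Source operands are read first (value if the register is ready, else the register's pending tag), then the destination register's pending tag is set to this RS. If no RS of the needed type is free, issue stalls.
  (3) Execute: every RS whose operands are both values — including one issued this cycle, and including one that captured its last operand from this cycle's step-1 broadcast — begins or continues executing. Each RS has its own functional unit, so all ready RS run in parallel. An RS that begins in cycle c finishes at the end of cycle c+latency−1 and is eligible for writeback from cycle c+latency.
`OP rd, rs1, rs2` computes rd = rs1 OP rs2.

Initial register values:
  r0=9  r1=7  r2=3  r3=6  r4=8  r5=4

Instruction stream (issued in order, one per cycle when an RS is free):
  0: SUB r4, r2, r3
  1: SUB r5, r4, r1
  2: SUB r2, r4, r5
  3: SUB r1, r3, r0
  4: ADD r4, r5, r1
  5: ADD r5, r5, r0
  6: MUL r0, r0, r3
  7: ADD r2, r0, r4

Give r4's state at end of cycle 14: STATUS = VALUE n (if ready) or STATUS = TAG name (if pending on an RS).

STATUS = VALUE -13

  c1: issue SUB r4<-Add1  regs: r0:9,r1:7,r2:3,r3:6,r4:Add1,r5:4
  c2: issue SUB r5<-Add2  regs: r0:9,r1:7,r2:3,r3:6,r4:Add1,r5:Add2
  c3: issue SUB r2<-Add3  regs: r0:9,r1:7,r2:Add3,r3:6,r4:Add1,r5:Add2
  c4: CDB Add1=-3; issue SUB r1<-Add1  regs: r0:9,r1:Add1,r2:Add3,r3:6,r4:-3,r5:Add2
  c5: stall  regs: r0:9,r1:Add1,r2:Add3,r3:6,r4:-3,r5:Add2
  c6: stall  regs: r0:9,r1:Add1,r2:Add3,r3:6,r4:-3,r5:Add2
  c7: CDB Add1=-3; issue ADD r4<-Add1  regs: r0:9,r1:-3,r2:Add3,r3:6,r4:Add1,r5:Add2
  c8: CDB Add2=-10; issue ADD r5<-Add2  regs: r0:9,r1:-3,r2:Add3,r3:6,r4:Add1,r5:Add2
  c9: issue MUL r0<-Mul1  regs: r0:Mul1,r1:-3,r2:Add3,r3:6,r4:Add1,r5:Add2
  c10: stall  regs: r0:Mul1,r1:-3,r2:Add3,r3:6,r4:Add1,r5:Add2
  c11: CDB Add1=-13; issue ADD r2<-Add1  regs: r0:Mul1,r1:-3,r2:Add1,r3:6,r4:-13,r5:Add2
  c12: CDB Add2=-1  regs: r0:Mul1,r1:-3,r2:Add1,r3:6,r4:-13,r5:-1
  c13: CDB Add3=7  regs: r0:Mul1,r1:-3,r2:Add1,r3:6,r4:-13,r5:-1
  c14: CDB Mul1=54  regs: r0:54,r1:-3,r2:Add1,r3:6,r4:-13,r5:-1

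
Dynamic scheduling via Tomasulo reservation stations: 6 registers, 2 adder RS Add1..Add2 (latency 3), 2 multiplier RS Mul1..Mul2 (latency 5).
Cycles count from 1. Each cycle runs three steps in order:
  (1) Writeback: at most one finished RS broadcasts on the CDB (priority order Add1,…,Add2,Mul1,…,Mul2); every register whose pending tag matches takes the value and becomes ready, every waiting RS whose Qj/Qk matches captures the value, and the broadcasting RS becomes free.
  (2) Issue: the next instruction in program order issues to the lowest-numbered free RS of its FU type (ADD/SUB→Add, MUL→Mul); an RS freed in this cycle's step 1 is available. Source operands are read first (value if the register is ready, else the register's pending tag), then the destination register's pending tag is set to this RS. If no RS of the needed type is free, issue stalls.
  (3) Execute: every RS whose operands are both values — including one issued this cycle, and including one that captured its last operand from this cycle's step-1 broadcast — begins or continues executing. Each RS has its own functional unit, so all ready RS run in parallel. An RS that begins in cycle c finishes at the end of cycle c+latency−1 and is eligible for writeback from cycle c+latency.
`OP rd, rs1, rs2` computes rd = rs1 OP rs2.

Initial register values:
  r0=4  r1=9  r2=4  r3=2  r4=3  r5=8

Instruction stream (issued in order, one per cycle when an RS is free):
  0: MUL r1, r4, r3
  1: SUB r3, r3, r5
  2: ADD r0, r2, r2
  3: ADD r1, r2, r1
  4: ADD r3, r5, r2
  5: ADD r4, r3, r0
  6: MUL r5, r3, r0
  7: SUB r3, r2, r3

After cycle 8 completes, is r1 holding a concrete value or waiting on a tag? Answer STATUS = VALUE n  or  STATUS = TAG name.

STATUS = TAG Add1

cycle 1: issue MUL r1<-Mul1 // r0:4,r1:Mul1,r2:4,r3:2,r4:3,r5:8
cycle 2: issue SUB r3<-Add1 // r0:4,r1:Mul1,r2:4,r3:Add1,r4:3,r5:8
cycle 3: issue ADD r0<-Add2 // r0:Add2,r1:Mul1,r2:4,r3:Add1,r4:3,r5:8
cycle 4: stall // r0:Add2,r1:Mul1,r2:4,r3:Add1,r4:3,r5:8
cycle 5: CDB Add1=-6; issue ADD r1<-Add1 // r0:Add2,r1:Add1,r2:4,r3:-6,r4:3,r5:8
cycle 6: CDB Add2=8; issue ADD r3<-Add2 // r0:8,r1:Add1,r2:4,r3:Add2,r4:3,r5:8
cycle 7: CDB Mul1=6; stall // r0:8,r1:Add1,r2:4,r3:Add2,r4:3,r5:8
cycle 8: stall // r0:8,r1:Add1,r2:4,r3:Add2,r4:3,r5:8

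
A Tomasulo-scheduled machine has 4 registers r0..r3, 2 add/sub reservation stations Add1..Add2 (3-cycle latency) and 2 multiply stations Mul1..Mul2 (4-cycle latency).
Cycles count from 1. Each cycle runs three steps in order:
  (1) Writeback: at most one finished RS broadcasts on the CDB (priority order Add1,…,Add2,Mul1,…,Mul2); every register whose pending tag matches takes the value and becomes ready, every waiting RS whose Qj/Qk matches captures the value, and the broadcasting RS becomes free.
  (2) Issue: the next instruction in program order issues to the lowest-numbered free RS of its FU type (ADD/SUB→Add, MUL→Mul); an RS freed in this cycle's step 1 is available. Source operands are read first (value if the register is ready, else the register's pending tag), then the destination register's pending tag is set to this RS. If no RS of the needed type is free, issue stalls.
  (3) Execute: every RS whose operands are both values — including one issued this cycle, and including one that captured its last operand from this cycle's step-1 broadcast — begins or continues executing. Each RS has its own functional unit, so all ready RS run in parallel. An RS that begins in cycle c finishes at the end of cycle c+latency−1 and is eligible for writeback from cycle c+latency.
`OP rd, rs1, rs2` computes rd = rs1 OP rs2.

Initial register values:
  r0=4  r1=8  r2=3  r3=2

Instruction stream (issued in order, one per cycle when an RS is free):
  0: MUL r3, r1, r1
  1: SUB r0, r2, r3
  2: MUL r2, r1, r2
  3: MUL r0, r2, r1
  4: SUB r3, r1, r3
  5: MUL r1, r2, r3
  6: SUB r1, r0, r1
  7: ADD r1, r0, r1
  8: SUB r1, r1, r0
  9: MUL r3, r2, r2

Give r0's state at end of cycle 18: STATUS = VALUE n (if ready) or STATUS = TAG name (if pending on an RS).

  c1: issue MUL r3<-Mul1  regs: r0:4,r1:8,r2:3,r3:Mul1
  c2: issue SUB r0<-Add1  regs: r0:Add1,r1:8,r2:3,r3:Mul1
  c3: issue MUL r2<-Mul2  regs: r0:Add1,r1:8,r2:Mul2,r3:Mul1
  c4: stall  regs: r0:Add1,r1:8,r2:Mul2,r3:Mul1
  c5: CDB Mul1=64; issue MUL r0<-Mul1  regs: r0:Mul1,r1:8,r2:Mul2,r3:64
  c6: issue SUB r3<-Add2  regs: r0:Mul1,r1:8,r2:Mul2,r3:Add2
  c7: CDB Mul2=24; issue MUL r1<-Mul2  regs: r0:Mul1,r1:Mul2,r2:24,r3:Add2
  c8: CDB Add1=-61; issue SUB r1<-Add1  regs: r0:Mul1,r1:Add1,r2:24,r3:Add2
  c9: CDB Add2=-56; issue ADD r1<-Add2  regs: r0:Mul1,r1:Add2,r2:24,r3:-56
  c10: stall  regs: r0:Mul1,r1:Add2,r2:24,r3:-56
  c11: CDB Mul1=192; stall  regs: r0:192,r1:Add2,r2:24,r3:-56
  c12: stall  regs: r0:192,r1:Add2,r2:24,r3:-56
  c13: CDB Mul2=-1344; stall  regs: r0:192,r1:Add2,r2:24,r3:-56
  c14: stall  regs: r0:192,r1:Add2,r2:24,r3:-56
  c15: stall  regs: r0:192,r1:Add2,r2:24,r3:-56
  c16: CDB Add1=1536; issue SUB r1<-Add1  regs: r0:192,r1:Add1,r2:24,r3:-56
  c17: issue MUL r3<-Mul1  regs: r0:192,r1:Add1,r2:24,r3:Mul1
  c18: -  regs: r0:192,r1:Add1,r2:24,r3:Mul1

STATUS = VALUE 192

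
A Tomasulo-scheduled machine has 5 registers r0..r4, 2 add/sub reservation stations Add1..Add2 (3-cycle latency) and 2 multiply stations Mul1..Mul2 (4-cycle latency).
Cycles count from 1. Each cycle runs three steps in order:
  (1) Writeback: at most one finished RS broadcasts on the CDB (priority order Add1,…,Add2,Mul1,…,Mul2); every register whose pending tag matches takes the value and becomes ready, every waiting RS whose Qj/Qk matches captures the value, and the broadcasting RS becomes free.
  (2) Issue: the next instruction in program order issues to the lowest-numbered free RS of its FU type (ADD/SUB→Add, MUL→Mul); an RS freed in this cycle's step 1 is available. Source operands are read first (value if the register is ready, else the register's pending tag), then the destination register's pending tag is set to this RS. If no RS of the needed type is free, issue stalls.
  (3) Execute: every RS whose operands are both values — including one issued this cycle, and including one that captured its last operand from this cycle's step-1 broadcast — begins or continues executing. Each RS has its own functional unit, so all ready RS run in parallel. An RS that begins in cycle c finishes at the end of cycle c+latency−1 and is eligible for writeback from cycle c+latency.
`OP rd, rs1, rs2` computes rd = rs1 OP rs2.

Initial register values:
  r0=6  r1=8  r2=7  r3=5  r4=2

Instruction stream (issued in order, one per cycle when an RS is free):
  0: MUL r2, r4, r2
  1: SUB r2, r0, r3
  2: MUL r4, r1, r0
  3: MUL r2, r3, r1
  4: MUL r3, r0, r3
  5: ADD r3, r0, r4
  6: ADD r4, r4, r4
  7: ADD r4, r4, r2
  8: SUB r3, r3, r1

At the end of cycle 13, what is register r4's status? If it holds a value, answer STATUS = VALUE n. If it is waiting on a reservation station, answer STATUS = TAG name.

STATUS = TAG Add1

c1: issue MUL r2<-Mul1 | r0:6,r1:8,r2:Mul1,r3:5,r4:2
c2: issue SUB r2<-Add1 | r0:6,r1:8,r2:Add1,r3:5,r4:2
c3: issue MUL r4<-Mul2 | r0:6,r1:8,r2:Add1,r3:5,r4:Mul2
c4: stall | r0:6,r1:8,r2:Add1,r3:5,r4:Mul2
c5: CDB Add1=1; stall | r0:6,r1:8,r2:1,r3:5,r4:Mul2
c6: CDB Mul1=14; issue MUL r2<-Mul1 | r0:6,r1:8,r2:Mul1,r3:5,r4:Mul2
c7: CDB Mul2=48; issue MUL r3<-Mul2 | r0:6,r1:8,r2:Mul1,r3:Mul2,r4:48
c8: issue ADD r3<-Add1 | r0:6,r1:8,r2:Mul1,r3:Add1,r4:48
c9: issue ADD r4<-Add2 | r0:6,r1:8,r2:Mul1,r3:Add1,r4:Add2
c10: CDB Mul1=40; stall | r0:6,r1:8,r2:40,r3:Add1,r4:Add2
c11: CDB Add1=54; issue ADD r4<-Add1 | r0:6,r1:8,r2:40,r3:54,r4:Add1
c12: CDB Add2=96; issue SUB r3<-Add2 | r0:6,r1:8,r2:40,r3:Add2,r4:Add1
c13: CDB Mul2=30 | r0:6,r1:8,r2:40,r3:Add2,r4:Add1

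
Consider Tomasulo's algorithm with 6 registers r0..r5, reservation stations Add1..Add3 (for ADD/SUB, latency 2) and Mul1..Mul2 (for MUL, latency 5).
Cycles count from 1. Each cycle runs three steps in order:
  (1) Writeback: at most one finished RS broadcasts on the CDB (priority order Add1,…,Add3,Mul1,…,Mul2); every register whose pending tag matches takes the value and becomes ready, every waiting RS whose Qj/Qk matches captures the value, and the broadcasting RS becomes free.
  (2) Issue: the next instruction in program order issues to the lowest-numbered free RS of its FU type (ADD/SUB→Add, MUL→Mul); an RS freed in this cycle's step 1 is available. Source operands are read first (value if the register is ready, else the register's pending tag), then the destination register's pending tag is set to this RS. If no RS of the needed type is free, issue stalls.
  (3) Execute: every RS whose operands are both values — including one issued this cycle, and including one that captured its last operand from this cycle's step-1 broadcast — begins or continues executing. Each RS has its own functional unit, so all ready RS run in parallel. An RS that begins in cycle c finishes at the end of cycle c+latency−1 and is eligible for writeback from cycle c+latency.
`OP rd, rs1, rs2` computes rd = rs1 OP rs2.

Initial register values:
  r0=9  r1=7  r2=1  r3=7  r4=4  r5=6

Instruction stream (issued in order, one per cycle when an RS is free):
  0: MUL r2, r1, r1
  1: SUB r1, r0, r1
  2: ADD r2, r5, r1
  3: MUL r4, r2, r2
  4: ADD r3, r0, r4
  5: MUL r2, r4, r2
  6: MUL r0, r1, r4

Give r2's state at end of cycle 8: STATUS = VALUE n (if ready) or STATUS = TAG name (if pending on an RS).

c1: issue MUL r2<-Mul1 | r0:9,r1:7,r2:Mul1,r3:7,r4:4,r5:6
c2: issue SUB r1<-Add1 | r0:9,r1:Add1,r2:Mul1,r3:7,r4:4,r5:6
c3: issue ADD r2<-Add2 | r0:9,r1:Add1,r2:Add2,r3:7,r4:4,r5:6
c4: CDB Add1=2; issue MUL r4<-Mul2 | r0:9,r1:2,r2:Add2,r3:7,r4:Mul2,r5:6
c5: issue ADD r3<-Add1 | r0:9,r1:2,r2:Add2,r3:Add1,r4:Mul2,r5:6
c6: CDB Add2=8; stall | r0:9,r1:2,r2:8,r3:Add1,r4:Mul2,r5:6
c7: CDB Mul1=49; issue MUL r2<-Mul1 | r0:9,r1:2,r2:Mul1,r3:Add1,r4:Mul2,r5:6
c8: stall | r0:9,r1:2,r2:Mul1,r3:Add1,r4:Mul2,r5:6

STATUS = TAG Mul1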